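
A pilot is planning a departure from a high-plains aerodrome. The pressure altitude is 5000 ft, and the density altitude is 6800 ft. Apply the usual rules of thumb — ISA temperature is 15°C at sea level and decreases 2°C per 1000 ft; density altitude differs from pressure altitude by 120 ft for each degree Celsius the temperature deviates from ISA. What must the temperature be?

20°C

Density altitude − pressure altitude = 6800 − 5000 = +1800 ft.
At 120 ft/°C that is an ISA deviation of 1800/120 = +15°C.
ISA temperature at 5000 ft = 15 − 2 × (5000/1000) = 5°C.
OAT = ISA + deviation = 5 + (+15) = 20°C.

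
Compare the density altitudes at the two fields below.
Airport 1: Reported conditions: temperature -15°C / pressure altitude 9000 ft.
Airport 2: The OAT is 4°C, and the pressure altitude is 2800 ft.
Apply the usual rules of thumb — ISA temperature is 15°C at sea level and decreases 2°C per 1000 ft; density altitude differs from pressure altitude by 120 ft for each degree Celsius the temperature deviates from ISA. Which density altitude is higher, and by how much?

Airport 1: ISA temp = -3°C, deviation -12°C, DA = 9000 + 120 × (-12) = 7560 ft.
Airport 2: ISA temp = 9.4°C, deviation -5.4°C, DA = 2800 + 120 × (-5.4) = 2152 ft.
Airport 1 is higher by 7560 − 2152 = 5408 ft.

Airport 1 by 5408 ft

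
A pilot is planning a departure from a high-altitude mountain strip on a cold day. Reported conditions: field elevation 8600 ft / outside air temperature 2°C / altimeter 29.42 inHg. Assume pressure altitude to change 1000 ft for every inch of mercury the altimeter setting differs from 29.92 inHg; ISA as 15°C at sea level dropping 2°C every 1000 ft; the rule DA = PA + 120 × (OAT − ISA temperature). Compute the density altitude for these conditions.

9724 ft

Pressure altitude = 8600 + (29.92 − 29.42) × 1000 = 8600 + (+500) = 9100 ft.
ISA temperature at 9100 ft = 15 − 2 × (9100/1000) = -3.2°C.
ISA deviation = 2 − (-3.2) = +5.2°C.
Density altitude = 9100 + 120 × (5.2) = 9724 ft.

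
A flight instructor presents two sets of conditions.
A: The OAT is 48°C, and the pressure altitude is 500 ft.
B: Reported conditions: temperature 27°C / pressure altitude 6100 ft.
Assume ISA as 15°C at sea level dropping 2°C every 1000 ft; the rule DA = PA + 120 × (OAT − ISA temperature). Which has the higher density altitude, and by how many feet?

A: ISA temp = 14°C, deviation +34°C, DA = 500 + 120 × 34 = 4580 ft.
B: ISA temp = 2.8°C, deviation +24.2°C, DA = 6100 + 120 × 24.2 = 9004 ft.
B is higher by 9004 − 4580 = 4424 ft.

B by 4424 ft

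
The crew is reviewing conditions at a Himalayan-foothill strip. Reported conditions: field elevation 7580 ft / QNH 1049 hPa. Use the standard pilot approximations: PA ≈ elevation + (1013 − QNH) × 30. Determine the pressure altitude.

Pressure correction = (1013 − 1049) × 30 = -1080 ft.
Pressure altitude = 7580 + (-1080) = 6500 ft.

6500 ft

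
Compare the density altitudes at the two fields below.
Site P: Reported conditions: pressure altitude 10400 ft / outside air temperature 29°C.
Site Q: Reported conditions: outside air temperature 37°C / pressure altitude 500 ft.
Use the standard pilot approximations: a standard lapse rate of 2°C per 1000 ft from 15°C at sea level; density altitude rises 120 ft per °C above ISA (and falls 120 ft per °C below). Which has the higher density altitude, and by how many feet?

Site P by 11316 ft

Site P: ISA temp = -5.8°C, deviation +34.8°C, DA = 10400 + 120 × 34.8 = 14576 ft.
Site Q: ISA temp = 14°C, deviation +23°C, DA = 500 + 120 × 23 = 3260 ft.
Site P is higher by 14576 − 3260 = 11316 ft.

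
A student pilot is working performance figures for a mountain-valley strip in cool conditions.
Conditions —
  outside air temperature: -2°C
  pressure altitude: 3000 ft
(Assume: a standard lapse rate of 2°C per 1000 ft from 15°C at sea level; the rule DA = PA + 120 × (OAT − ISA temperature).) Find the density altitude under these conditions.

1680 ft

ISA temperature at 3000 ft = 15 − 2 × (3000/1000) = 9°C.
ISA deviation = -2 − 9 = -11°C.
Density altitude = 3000 + 120 × (-11) = 3000 + (-1320) = 1680 ft.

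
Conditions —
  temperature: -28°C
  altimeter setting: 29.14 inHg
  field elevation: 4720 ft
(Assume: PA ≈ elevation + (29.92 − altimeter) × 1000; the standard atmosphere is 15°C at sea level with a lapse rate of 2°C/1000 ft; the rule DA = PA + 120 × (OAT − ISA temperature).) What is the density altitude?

Pressure altitude = 4720 + (29.92 − 29.14) × 1000 = 4720 + (+780) = 5500 ft.
ISA temperature at 5500 ft = 15 − 2 × (5500/1000) = 4°C.
ISA deviation = -28 − 4 = -32°C.
Density altitude = 5500 + 120 × (-32) = 1660 ft.

1660 ft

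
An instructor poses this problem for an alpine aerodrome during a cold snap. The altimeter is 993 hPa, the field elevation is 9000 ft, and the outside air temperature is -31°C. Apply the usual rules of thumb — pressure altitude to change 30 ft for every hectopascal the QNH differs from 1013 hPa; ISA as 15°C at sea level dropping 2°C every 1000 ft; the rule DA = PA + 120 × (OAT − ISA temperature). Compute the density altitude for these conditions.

6384 ft

Pressure altitude = 9000 + (1013 − 993) × 30 = 9000 + (+600) = 9600 ft.
ISA temperature at 9600 ft = 15 − 2 × (9600/1000) = -4.2°C.
ISA deviation = -31 − (-4.2) = -26.8°C.
Density altitude = 9600 + 120 × (-26.8) = 6384 ft.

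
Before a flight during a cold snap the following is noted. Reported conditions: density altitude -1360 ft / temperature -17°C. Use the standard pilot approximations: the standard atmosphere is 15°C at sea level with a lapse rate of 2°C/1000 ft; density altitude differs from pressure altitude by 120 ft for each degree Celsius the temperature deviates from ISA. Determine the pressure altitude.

2000 ft

DA = PA + 120 × (OAT − (15 − 2·PA/1000)) = PA + 120·OAT − 1800 + 0.24·PA = 1.24·PA + 120·OAT − 1800.
So 1.24·PA = -1360 − 120 × (-17) + 1800 = 2480.
PA = 2480 / 1.24 = 2000 ft.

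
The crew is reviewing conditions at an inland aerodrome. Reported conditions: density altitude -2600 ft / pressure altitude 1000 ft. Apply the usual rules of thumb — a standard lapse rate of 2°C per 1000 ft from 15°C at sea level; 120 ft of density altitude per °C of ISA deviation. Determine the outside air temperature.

-17°C

Density altitude − pressure altitude = -2600 − 1000 = -3600 ft.
At 120 ft/°C that is an ISA deviation of -3600/120 = -30°C.
ISA temperature at 1000 ft = 15 − 2 × (1000/1000) = 13°C.
OAT = ISA + deviation = 13 + (-30) = -17°C.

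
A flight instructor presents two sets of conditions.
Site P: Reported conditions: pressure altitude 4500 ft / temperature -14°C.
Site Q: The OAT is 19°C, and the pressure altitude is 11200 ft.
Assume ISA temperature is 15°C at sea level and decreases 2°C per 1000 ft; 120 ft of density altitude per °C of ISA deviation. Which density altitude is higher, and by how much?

Site P: ISA temp = 6°C, deviation -20°C, DA = 4500 + 120 × (-20) = 2100 ft.
Site Q: ISA temp = -7.4°C, deviation +26.4°C, DA = 11200 + 120 × 26.4 = 14368 ft.
Site Q is higher by 14368 − 2100 = 12268 ft.

Site Q by 12268 ft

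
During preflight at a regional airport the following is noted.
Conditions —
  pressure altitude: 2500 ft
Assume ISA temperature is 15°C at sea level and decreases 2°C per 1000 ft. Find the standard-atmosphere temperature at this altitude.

ISA temperature = 15 − 2 × (2500/1000) = 15 − 5 = 10°C.

10°C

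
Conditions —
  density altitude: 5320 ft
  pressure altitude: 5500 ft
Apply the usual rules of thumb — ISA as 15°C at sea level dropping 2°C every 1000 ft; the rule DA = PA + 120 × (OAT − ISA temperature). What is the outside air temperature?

Density altitude − pressure altitude = 5320 − 5500 = -180 ft.
At 120 ft/°C that is an ISA deviation of -180/120 = -1.5°C.
ISA temperature at 5500 ft = 15 − 2 × (5500/1000) = 4°C.
OAT = ISA + deviation = 4 + (-1.5) = 2.5°C.

2.5°C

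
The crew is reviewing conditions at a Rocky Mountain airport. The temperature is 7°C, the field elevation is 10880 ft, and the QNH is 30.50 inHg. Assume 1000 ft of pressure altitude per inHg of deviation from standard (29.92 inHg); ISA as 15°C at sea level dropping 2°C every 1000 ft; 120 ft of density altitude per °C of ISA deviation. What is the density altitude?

Pressure altitude = 10880 + (29.92 − 30.50) × 1000 = 10880 + (-580) = 10300 ft.
ISA temperature at 10300 ft = 15 − 2 × (10300/1000) = -5.6°C.
ISA deviation = 7 − (-5.6) = +12.6°C.
Density altitude = 10300 + 120 × (12.6) = 11812 ft.

11812 ft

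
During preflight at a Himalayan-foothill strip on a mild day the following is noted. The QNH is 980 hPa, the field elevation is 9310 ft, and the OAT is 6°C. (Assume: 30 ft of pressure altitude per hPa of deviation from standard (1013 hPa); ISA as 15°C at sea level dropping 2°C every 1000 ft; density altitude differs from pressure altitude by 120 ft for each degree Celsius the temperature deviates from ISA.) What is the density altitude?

Pressure altitude = 9310 + (1013 − 980) × 30 = 9310 + (+990) = 10300 ft.
ISA temperature at 10300 ft = 15 − 2 × (10300/1000) = -5.6°C.
ISA deviation = 6 − (-5.6) = +11.6°C.
Density altitude = 10300 + 120 × (11.6) = 11692 ft.

11692 ft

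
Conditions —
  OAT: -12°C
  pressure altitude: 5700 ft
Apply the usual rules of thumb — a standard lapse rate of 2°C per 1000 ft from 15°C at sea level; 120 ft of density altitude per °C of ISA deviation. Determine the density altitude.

ISA temperature at 5700 ft = 15 − 2 × (5700/1000) = 3.6°C.
ISA deviation = -12 − 3.6 = -15.6°C.
Density altitude = 5700 + 120 × (-15.6) = 5700 + (-1872) = 3828 ft.

3828 ft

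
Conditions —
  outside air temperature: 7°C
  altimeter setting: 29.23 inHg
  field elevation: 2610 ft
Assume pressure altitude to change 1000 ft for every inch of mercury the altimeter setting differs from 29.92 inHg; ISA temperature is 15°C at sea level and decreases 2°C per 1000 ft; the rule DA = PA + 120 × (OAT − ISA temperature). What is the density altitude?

3132 ft

Pressure altitude = 2610 + (29.92 − 29.23) × 1000 = 2610 + (+690) = 3300 ft.
ISA temperature at 3300 ft = 15 − 2 × (3300/1000) = 8.4°C.
ISA deviation = 7 − 8.4 = -1.4°C.
Density altitude = 3300 + 120 × (-1.4) = 3132 ft.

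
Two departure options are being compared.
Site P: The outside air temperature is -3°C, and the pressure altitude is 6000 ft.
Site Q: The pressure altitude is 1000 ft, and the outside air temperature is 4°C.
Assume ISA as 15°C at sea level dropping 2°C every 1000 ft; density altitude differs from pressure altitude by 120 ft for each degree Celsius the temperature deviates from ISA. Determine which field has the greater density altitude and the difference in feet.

Site P: ISA temp = 3°C, deviation -6°C, DA = 6000 + 120 × (-6) = 5280 ft.
Site Q: ISA temp = 13°C, deviation -9°C, DA = 1000 + 120 × (-9) = -80 ft.
Site P is higher by 5280 − (-80) = 5360 ft.

Site P by 5360 ft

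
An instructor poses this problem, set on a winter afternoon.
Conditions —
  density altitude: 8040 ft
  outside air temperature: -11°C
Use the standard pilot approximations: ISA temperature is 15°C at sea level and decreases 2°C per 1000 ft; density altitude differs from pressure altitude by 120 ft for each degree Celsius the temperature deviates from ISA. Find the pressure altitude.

DA = PA + 120 × (OAT − (15 − 2·PA/1000)) = PA + 120·OAT − 1800 + 0.24·PA = 1.24·PA + 120·OAT − 1800.
So 1.24·PA = 8040 − 120 × (-11) + 1800 = 11160.
PA = 11160 / 1.24 = 9000 ft.

9000 ft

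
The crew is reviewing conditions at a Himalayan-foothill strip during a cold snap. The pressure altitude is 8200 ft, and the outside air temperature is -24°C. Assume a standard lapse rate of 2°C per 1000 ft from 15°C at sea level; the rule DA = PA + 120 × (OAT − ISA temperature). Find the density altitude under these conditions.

5488 ft

ISA temperature at 8200 ft = 15 − 2 × (8200/1000) = -1.4°C.
ISA deviation = -24 − (-1.4) = -22.6°C.
Density altitude = 8200 + 120 × (-22.6) = 8200 + (-2712) = 5488 ft.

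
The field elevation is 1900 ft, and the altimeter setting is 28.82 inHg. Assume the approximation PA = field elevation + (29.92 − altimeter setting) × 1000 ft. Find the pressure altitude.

3000 ft

Pressure correction = (29.92 − 28.82) × 1000 = +1100 ft.
Pressure altitude = 1900 + (+1100) = 3000 ft.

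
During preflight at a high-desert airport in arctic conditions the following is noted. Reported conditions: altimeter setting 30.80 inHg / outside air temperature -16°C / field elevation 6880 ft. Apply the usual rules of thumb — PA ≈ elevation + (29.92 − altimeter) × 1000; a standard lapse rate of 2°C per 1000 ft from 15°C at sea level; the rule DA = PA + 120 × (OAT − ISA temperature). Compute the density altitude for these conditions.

3720 ft

Pressure altitude = 6880 + (29.92 − 30.80) × 1000 = 6880 + (-880) = 6000 ft.
ISA temperature at 6000 ft = 15 − 2 × (6000/1000) = 3°C.
ISA deviation = -16 − 3 = -19°C.
Density altitude = 6000 + 120 × (-19) = 3720 ft.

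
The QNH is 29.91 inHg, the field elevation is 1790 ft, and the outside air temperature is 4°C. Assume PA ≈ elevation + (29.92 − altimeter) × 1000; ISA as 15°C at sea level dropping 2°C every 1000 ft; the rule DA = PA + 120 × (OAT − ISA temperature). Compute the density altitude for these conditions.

Pressure altitude = 1790 + (29.92 − 29.91) × 1000 = 1790 + (+10) = 1800 ft.
ISA temperature at 1800 ft = 15 − 2 × (1800/1000) = 11.4°C.
ISA deviation = 4 − 11.4 = -7.4°C.
Density altitude = 1800 + 120 × (-7.4) = 912 ft.

912 ft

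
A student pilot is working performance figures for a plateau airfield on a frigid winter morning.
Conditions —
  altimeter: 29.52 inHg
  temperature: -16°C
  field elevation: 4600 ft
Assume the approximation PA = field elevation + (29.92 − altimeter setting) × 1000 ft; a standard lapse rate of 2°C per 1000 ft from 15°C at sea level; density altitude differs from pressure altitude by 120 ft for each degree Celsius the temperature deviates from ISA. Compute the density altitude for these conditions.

2480 ft

Pressure altitude = 4600 + (29.92 − 29.52) × 1000 = 4600 + (+400) = 5000 ft.
ISA temperature at 5000 ft = 15 − 2 × (5000/1000) = 5°C.
ISA deviation = -16 − 5 = -21°C.
Density altitude = 5000 + 120 × (-21) = 2480 ft.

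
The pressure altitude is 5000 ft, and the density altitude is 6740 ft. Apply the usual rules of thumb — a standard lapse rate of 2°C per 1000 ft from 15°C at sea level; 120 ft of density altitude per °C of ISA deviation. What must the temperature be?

19.5°C

Density altitude − pressure altitude = 6740 − 5000 = +1740 ft.
At 120 ft/°C that is an ISA deviation of 1740/120 = +14.5°C.
ISA temperature at 5000 ft = 15 − 2 × (5000/1000) = 5°C.
OAT = ISA + deviation = 5 + (+14.5) = 19.5°C.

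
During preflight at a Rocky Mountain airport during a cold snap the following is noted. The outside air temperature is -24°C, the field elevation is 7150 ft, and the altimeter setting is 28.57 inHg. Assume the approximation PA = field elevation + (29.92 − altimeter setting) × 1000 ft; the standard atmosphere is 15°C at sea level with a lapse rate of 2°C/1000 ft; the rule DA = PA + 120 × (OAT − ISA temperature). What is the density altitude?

Pressure altitude = 7150 + (29.92 − 28.57) × 1000 = 7150 + (+1350) = 8500 ft.
ISA temperature at 8500 ft = 15 − 2 × (8500/1000) = -2°C.
ISA deviation = -24 − (-2) = -22°C.
Density altitude = 8500 + 120 × (-22) = 5860 ft.

5860 ft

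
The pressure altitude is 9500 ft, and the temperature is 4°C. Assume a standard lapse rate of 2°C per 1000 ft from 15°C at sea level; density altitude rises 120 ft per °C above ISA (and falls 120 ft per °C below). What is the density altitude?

10460 ft

ISA temperature at 9500 ft = 15 − 2 × (9500/1000) = -4°C.
ISA deviation = 4 − (-4) = +8°C.
Density altitude = 9500 + 120 × (8) = 9500 + (+960) = 10460 ft.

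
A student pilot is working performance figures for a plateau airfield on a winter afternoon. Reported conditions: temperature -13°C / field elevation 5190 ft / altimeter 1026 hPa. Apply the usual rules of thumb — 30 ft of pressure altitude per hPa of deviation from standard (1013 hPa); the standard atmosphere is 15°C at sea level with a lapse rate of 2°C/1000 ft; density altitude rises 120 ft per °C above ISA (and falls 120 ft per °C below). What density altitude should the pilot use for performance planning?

2592 ft

Pressure altitude = 5190 + (1013 − 1026) × 30 = 5190 + (-390) = 4800 ft.
ISA temperature at 4800 ft = 15 − 2 × (4800/1000) = 5.4°C.
ISA deviation = -13 − 5.4 = -18.4°C.
Density altitude = 4800 + 120 × (-18.4) = 2592 ft.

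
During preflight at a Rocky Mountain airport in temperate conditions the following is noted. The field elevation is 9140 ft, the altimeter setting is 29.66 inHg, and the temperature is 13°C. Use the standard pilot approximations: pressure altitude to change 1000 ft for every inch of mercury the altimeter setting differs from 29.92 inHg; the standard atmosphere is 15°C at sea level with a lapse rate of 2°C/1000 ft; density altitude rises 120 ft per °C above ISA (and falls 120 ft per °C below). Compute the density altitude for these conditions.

11416 ft

Pressure altitude = 9140 + (29.92 − 29.66) × 1000 = 9140 + (+260) = 9400 ft.
ISA temperature at 9400 ft = 15 − 2 × (9400/1000) = -3.8°C.
ISA deviation = 13 − (-3.8) = +16.8°C.
Density altitude = 9400 + 120 × (16.8) = 11416 ft.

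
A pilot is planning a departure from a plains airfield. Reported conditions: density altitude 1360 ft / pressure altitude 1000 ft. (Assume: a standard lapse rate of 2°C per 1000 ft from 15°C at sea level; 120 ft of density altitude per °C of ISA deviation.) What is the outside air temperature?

16°C

Density altitude − pressure altitude = 1360 − 1000 = +360 ft.
At 120 ft/°C that is an ISA deviation of 360/120 = +3°C.
ISA temperature at 1000 ft = 15 − 2 × (1000/1000) = 13°C.
OAT = ISA + deviation = 13 + (+3) = 16°C.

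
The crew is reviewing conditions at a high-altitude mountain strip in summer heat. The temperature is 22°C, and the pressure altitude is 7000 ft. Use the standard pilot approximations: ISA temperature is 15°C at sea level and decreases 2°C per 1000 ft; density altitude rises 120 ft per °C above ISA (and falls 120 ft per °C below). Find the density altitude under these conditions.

ISA temperature at 7000 ft = 15 − 2 × (7000/1000) = 1°C.
ISA deviation = 22 − 1 = +21°C.
Density altitude = 7000 + 120 × (21) = 7000 + (+2520) = 9520 ft.

9520 ft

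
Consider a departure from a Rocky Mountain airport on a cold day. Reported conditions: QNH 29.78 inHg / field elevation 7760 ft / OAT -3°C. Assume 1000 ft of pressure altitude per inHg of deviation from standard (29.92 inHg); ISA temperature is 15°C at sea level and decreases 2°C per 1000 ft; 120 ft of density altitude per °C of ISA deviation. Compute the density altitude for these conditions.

Pressure altitude = 7760 + (29.92 − 29.78) × 1000 = 7760 + (+140) = 7900 ft.
ISA temperature at 7900 ft = 15 − 2 × (7900/1000) = -0.8°C.
ISA deviation = -3 − (-0.8) = -2.2°C.
Density altitude = 7900 + 120 × (-2.2) = 7636 ft.

7636 ft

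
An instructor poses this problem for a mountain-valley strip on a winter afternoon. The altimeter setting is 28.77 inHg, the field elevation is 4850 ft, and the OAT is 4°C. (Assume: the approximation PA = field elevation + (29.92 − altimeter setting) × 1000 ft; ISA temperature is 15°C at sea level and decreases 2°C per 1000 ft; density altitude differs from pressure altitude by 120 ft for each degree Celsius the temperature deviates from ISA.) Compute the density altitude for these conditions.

6120 ft

Pressure altitude = 4850 + (29.92 − 28.77) × 1000 = 4850 + (+1150) = 6000 ft.
ISA temperature at 6000 ft = 15 − 2 × (6000/1000) = 3°C.
ISA deviation = 4 − 3 = +1°C.
Density altitude = 6000 + 120 × (1) = 6120 ft.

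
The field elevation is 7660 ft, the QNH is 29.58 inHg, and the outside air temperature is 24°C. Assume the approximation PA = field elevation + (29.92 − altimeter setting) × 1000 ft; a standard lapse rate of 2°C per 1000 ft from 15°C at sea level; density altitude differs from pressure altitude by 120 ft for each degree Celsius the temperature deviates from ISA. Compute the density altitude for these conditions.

11000 ft

Pressure altitude = 7660 + (29.92 − 29.58) × 1000 = 7660 + (+340) = 8000 ft.
ISA temperature at 8000 ft = 15 − 2 × (8000/1000) = -1°C.
ISA deviation = 24 − (-1) = +25°C.
Density altitude = 8000 + 120 × (25) = 11000 ft.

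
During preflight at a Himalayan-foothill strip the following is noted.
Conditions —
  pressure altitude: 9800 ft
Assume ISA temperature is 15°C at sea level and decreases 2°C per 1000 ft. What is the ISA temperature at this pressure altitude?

ISA temperature = 15 − 2 × (9800/1000) = 15 − 19.6 = -4.6°C.

-4.6°C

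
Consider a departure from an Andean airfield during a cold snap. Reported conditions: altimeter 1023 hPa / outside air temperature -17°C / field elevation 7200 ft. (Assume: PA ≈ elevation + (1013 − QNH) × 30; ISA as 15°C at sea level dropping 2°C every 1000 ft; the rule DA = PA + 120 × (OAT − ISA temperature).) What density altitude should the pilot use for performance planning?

4716 ft

Pressure altitude = 7200 + (1013 − 1023) × 30 = 7200 + (-300) = 6900 ft.
ISA temperature at 6900 ft = 15 − 2 × (6900/1000) = 1.2°C.
ISA deviation = -17 − 1.2 = -18.2°C.
Density altitude = 6900 + 120 × (-18.2) = 4716 ft.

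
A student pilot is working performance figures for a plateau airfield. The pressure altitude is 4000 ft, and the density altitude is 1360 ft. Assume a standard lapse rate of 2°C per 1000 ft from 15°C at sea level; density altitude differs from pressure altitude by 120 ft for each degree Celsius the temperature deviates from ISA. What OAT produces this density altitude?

-15°C

Density altitude − pressure altitude = 1360 − 4000 = -2640 ft.
At 120 ft/°C that is an ISA deviation of -2640/120 = -22°C.
ISA temperature at 4000 ft = 15 − 2 × (4000/1000) = 7°C.
OAT = ISA + deviation = 7 + (-22) = -15°C.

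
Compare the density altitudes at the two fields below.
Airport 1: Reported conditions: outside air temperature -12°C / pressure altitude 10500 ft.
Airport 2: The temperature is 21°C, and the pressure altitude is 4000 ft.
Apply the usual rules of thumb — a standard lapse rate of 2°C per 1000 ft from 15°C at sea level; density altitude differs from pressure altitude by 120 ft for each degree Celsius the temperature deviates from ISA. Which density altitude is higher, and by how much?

Airport 1 by 4100 ft

Airport 1: ISA temp = -6°C, deviation -6°C, DA = 10500 + 120 × (-6) = 9780 ft.
Airport 2: ISA temp = 7°C, deviation +14°C, DA = 4000 + 120 × 14 = 5680 ft.
Airport 1 is higher by 9780 − 5680 = 4100 ft.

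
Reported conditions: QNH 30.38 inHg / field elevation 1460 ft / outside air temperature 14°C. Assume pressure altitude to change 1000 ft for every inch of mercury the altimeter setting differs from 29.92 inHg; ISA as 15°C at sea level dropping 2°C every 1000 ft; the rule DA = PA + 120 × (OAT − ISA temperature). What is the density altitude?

1120 ft

Pressure altitude = 1460 + (29.92 − 30.38) × 1000 = 1460 + (-460) = 1000 ft.
ISA temperature at 1000 ft = 15 − 2 × (1000/1000) = 13°C.
ISA deviation = 14 − 13 = +1°C.
Density altitude = 1000 + 120 × (1) = 1120 ft.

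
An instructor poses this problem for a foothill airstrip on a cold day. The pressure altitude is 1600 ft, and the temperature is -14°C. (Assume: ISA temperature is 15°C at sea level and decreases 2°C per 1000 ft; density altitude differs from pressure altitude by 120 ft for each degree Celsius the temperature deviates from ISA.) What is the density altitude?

-1496 ft

ISA temperature at 1600 ft = 15 − 2 × (1600/1000) = 11.8°C.
ISA deviation = -14 − 11.8 = -25.8°C.
Density altitude = 1600 + 120 × (-25.8) = 1600 + (-3096) = -1496 ft.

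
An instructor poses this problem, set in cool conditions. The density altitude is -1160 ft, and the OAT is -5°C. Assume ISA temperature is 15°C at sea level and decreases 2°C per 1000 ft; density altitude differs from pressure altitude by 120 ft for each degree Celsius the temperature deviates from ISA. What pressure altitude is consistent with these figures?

1000 ft

DA = PA + 120 × (OAT − (15 − 2·PA/1000)) = PA + 120·OAT − 1800 + 0.24·PA = 1.24·PA + 120·OAT − 1800.
So 1.24·PA = -1160 − 120 × (-5) + 1800 = 1240.
PA = 1240 / 1.24 = 1000 ft.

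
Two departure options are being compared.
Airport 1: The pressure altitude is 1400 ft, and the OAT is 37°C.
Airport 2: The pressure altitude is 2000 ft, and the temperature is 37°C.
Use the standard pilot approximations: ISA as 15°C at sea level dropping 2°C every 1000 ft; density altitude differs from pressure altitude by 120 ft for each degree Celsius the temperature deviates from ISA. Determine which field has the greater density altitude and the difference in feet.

Airport 2 by 744 ft

Airport 1: ISA temp = 12.2°C, deviation +24.8°C, DA = 1400 + 120 × 24.8 = 4376 ft.
Airport 2: ISA temp = 11°C, deviation +26°C, DA = 2000 + 120 × 26 = 5120 ft.
Airport 2 is higher by 5120 − 4376 = 744 ft.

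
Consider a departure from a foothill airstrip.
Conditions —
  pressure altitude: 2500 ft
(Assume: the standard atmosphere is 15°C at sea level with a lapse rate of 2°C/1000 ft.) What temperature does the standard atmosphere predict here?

ISA temperature = 15 − 2 × (2500/1000) = 15 − 5 = 10°C.

10°C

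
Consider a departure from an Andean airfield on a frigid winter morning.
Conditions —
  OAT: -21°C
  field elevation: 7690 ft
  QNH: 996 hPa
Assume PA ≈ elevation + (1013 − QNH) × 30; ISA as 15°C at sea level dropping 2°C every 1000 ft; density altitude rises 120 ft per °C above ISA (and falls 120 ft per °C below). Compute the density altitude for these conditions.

5848 ft

Pressure altitude = 7690 + (1013 − 996) × 30 = 7690 + (+510) = 8200 ft.
ISA temperature at 8200 ft = 15 − 2 × (8200/1000) = -1.4°C.
ISA deviation = -21 − (-1.4) = -19.6°C.
Density altitude = 8200 + 120 × (-19.6) = 5848 ft.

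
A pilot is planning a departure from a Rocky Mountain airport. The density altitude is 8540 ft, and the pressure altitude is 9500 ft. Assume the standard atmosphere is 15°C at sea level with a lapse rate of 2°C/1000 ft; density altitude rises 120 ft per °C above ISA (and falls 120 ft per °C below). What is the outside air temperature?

Density altitude − pressure altitude = 8540 − 9500 = -960 ft.
At 120 ft/°C that is an ISA deviation of -960/120 = -8°C.
ISA temperature at 9500 ft = 15 − 2 × (9500/1000) = -4°C.
OAT = ISA + deviation = -4 + (-8) = -12°C.

-12°C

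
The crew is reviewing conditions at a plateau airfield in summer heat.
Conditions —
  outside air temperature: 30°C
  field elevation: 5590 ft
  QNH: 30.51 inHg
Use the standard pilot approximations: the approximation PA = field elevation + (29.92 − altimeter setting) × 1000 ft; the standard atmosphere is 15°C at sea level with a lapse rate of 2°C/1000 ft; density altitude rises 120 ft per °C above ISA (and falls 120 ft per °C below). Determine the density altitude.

Pressure altitude = 5590 + (29.92 − 30.51) × 1000 = 5590 + (-590) = 5000 ft.
ISA temperature at 5000 ft = 15 − 2 × (5000/1000) = 5°C.
ISA deviation = 30 − 5 = +25°C.
Density altitude = 5000 + 120 × (25) = 8000 ft.

8000 ft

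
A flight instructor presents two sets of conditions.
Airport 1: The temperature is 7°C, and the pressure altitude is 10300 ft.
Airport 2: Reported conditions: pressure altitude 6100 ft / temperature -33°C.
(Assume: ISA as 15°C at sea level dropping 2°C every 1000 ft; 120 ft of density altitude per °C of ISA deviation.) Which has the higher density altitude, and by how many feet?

Airport 1 by 10008 ft

Airport 1: ISA temp = -5.6°C, deviation +12.6°C, DA = 10300 + 120 × 12.6 = 11812 ft.
Airport 2: ISA temp = 2.8°C, deviation -35.8°C, DA = 6100 + 120 × (-35.8) = 1804 ft.
Airport 1 is higher by 11812 − 1804 = 10008 ft.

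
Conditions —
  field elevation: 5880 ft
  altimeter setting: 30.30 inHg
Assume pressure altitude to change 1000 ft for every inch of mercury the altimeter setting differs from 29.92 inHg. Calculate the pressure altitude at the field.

5500 ft

Pressure correction = (29.92 − 30.30) × 1000 = -380 ft.
Pressure altitude = 5880 + (-380) = 5500 ft.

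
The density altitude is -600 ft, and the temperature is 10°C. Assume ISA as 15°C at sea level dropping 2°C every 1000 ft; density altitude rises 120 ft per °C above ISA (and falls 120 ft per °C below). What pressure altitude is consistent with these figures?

0 ft

DA = PA + 120 × (OAT − (15 − 2·PA/1000)) = PA + 120·OAT − 1800 + 0.24·PA = 1.24·PA + 120·OAT − 1800.
So 1.24·PA = -600 − 120 × 10 + 1800 = 0.
PA = 0 / 1.24 = 0 ft.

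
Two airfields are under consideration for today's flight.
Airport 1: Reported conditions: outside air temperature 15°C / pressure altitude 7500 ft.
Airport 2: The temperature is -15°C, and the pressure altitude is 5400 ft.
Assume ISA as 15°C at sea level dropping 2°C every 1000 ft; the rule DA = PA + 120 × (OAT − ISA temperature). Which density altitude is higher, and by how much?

Airport 1 by 6204 ft

Airport 1: ISA temp = 0°C, deviation +15°C, DA = 7500 + 120 × 15 = 9300 ft.
Airport 2: ISA temp = 4.2°C, deviation -19.2°C, DA = 5400 + 120 × (-19.2) = 3096 ft.
Airport 1 is higher by 9300 − 3096 = 6204 ft.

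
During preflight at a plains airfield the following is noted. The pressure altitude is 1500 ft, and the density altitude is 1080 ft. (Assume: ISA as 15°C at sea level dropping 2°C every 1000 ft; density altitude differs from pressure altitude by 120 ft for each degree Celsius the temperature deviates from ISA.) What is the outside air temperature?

8.5°C

Density altitude − pressure altitude = 1080 − 1500 = -420 ft.
At 120 ft/°C that is an ISA deviation of -420/120 = -3.5°C.
ISA temperature at 1500 ft = 15 − 2 × (1500/1000) = 12°C.
OAT = ISA + deviation = 12 + (-3.5) = 8.5°C.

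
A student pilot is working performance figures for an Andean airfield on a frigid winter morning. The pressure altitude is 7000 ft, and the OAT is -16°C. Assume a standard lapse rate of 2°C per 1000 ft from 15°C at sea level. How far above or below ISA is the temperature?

ISA-17°C

ISA temperature at 7000 ft = 15 − 2 × (7000/1000) = 1°C.
Deviation = OAT − ISA = -16 − 1 = -17°C.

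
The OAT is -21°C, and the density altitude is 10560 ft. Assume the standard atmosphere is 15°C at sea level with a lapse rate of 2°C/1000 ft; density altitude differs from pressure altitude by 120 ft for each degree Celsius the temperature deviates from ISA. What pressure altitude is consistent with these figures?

DA = PA + 120 × (OAT − (15 − 2·PA/1000)) = PA + 120·OAT − 1800 + 0.24·PA = 1.24·PA + 120·OAT − 1800.
So 1.24·PA = 10560 − 120 × (-21) + 1800 = 14880.
PA = 14880 / 1.24 = 12000 ft.

12000 ft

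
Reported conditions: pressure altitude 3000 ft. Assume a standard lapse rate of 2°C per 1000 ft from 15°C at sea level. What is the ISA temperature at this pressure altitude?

ISA temperature = 15 − 2 × (3000/1000) = 15 − 6 = 9°C.

9°C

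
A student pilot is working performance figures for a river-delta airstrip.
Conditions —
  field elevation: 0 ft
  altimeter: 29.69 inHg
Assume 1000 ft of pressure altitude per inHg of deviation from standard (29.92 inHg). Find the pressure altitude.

230 ft

Pressure correction = (29.92 − 29.69) × 1000 = +230 ft.
Pressure altitude = 0 + (+230) = 230 ft.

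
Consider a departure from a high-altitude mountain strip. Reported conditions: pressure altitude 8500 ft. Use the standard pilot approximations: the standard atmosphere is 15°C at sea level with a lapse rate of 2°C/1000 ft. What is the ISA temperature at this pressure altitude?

ISA temperature = 15 − 2 × (8500/1000) = 15 − 17 = -2°C.

-2°C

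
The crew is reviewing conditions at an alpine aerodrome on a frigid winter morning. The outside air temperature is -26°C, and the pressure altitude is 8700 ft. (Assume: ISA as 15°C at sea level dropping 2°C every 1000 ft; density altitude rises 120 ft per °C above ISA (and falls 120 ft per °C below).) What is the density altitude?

5868 ft

ISA temperature at 8700 ft = 15 − 2 × (8700/1000) = -2.4°C.
ISA deviation = -26 − (-2.4) = -23.6°C.
Density altitude = 8700 + 120 × (-23.6) = 8700 + (-2832) = 5868 ft.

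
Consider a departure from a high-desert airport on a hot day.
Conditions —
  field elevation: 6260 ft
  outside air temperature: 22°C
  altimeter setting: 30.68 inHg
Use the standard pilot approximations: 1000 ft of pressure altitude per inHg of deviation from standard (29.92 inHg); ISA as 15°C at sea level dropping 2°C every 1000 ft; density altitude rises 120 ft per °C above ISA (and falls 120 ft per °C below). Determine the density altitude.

7660 ft

Pressure altitude = 6260 + (29.92 − 30.68) × 1000 = 6260 + (-760) = 5500 ft.
ISA temperature at 5500 ft = 15 − 2 × (5500/1000) = 4°C.
ISA deviation = 22 − 4 = +18°C.
Density altitude = 5500 + 120 × (18) = 7660 ft.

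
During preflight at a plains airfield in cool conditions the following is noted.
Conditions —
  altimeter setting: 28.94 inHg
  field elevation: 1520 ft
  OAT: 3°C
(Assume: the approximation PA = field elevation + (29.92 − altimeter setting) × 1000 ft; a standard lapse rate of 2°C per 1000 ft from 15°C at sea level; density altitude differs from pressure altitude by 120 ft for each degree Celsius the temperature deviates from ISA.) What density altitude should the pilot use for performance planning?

Pressure altitude = 1520 + (29.92 − 28.94) × 1000 = 1520 + (+980) = 2500 ft.
ISA temperature at 2500 ft = 15 − 2 × (2500/1000) = 10°C.
ISA deviation = 3 − 10 = -7°C.
Density altitude = 2500 + 120 × (-7) = 1660 ft.

1660 ft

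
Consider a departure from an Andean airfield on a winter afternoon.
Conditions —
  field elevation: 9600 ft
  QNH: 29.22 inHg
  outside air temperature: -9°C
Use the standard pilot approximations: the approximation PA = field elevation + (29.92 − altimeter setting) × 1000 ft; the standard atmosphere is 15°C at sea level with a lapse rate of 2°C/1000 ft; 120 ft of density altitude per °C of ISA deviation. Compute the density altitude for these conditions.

9892 ft

Pressure altitude = 9600 + (29.92 − 29.22) × 1000 = 9600 + (+700) = 10300 ft.
ISA temperature at 10300 ft = 15 − 2 × (10300/1000) = -5.6°C.
ISA deviation = -9 − (-5.6) = -3.4°C.
Density altitude = 10300 + 120 × (-3.4) = 9892 ft.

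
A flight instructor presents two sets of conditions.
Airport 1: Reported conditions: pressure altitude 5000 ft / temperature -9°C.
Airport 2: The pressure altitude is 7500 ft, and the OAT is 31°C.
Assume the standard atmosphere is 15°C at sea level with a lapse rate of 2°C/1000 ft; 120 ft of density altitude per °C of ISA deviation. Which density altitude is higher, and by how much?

Airport 1: ISA temp = 5°C, deviation -14°C, DA = 5000 + 120 × (-14) = 3320 ft.
Airport 2: ISA temp = 0°C, deviation +31°C, DA = 7500 + 120 × 31 = 11220 ft.
Airport 2 is higher by 11220 − 3320 = 7900 ft.

Airport 2 by 7900 ft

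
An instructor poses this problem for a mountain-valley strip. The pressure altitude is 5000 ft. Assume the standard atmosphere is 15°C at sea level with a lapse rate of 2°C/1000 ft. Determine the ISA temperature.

5°C

ISA temperature = 15 − 2 × (5000/1000) = 15 − 10 = 5°C.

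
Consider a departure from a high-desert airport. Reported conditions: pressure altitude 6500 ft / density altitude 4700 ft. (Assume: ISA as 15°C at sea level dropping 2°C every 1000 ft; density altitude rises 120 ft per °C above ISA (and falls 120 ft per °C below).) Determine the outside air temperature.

Density altitude − pressure altitude = 4700 − 6500 = -1800 ft.
At 120 ft/°C that is an ISA deviation of -1800/120 = -15°C.
ISA temperature at 6500 ft = 15 − 2 × (6500/1000) = 2°C.
OAT = ISA + deviation = 2 + (-15) = -13°C.

-13°C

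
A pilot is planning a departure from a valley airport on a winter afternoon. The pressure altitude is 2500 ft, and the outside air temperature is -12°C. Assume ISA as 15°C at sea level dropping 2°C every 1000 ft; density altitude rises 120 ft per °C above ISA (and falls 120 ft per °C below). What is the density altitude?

-140 ft

ISA temperature at 2500 ft = 15 − 2 × (2500/1000) = 10°C.
ISA deviation = -12 − 10 = -22°C.
Density altitude = 2500 + 120 × (-22) = 2500 + (-2640) = -140 ft.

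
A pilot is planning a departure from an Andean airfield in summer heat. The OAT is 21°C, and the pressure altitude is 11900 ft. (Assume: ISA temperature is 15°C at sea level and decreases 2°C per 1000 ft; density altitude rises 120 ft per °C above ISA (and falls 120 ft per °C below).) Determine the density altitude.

ISA temperature at 11900 ft = 15 − 2 × (11900/1000) = -8.8°C.
ISA deviation = 21 − (-8.8) = +29.8°C.
Density altitude = 11900 + 120 × (29.8) = 11900 + (+3576) = 15476 ft.

15476 ft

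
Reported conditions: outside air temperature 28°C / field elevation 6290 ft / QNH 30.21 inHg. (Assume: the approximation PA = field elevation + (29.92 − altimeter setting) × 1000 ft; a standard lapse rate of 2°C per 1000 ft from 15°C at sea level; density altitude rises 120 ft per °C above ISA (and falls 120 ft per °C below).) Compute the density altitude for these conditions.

Pressure altitude = 6290 + (29.92 − 30.21) × 1000 = 6290 + (-290) = 6000 ft.
ISA temperature at 6000 ft = 15 − 2 × (6000/1000) = 3°C.
ISA deviation = 28 − 3 = +25°C.
Density altitude = 6000 + 120 × (25) = 9000 ft.

9000 ft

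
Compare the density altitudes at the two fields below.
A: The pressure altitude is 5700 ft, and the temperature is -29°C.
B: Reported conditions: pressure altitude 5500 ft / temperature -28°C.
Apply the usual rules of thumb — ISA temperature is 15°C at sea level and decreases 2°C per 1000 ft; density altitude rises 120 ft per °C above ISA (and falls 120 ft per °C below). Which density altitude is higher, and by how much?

A: ISA temp = 3.6°C, deviation -32.6°C, DA = 5700 + 120 × (-32.6) = 1788 ft.
B: ISA temp = 4°C, deviation -32°C, DA = 5500 + 120 × (-32) = 1660 ft.
A is higher by 1788 − 1660 = 128 ft.

A by 128 ft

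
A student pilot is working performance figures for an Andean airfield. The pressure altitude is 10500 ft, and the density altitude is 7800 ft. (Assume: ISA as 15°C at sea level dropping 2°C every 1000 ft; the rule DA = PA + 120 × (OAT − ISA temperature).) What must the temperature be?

-28.5°C

Density altitude − pressure altitude = 7800 − 10500 = -2700 ft.
At 120 ft/°C that is an ISA deviation of -2700/120 = -22.5°C.
ISA temperature at 10500 ft = 15 − 2 × (10500/1000) = -6°C.
OAT = ISA + deviation = -6 + (-22.5) = -28.5°C.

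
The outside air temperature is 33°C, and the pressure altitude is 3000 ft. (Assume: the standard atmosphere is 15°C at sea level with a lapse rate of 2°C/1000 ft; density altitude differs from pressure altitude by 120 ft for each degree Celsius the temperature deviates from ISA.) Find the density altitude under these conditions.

ISA temperature at 3000 ft = 15 − 2 × (3000/1000) = 9°C.
ISA deviation = 33 − 9 = +24°C.
Density altitude = 3000 + 120 × (24) = 3000 + (+2880) = 5880 ft.

5880 ft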